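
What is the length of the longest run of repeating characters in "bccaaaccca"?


Input: "bccaaaccca"
Scanning for longest run:
  Position 1 ('c'): new char, reset run to 1
  Position 2 ('c'): continues run of 'c', length=2
  Position 3 ('a'): new char, reset run to 1
  Position 4 ('a'): continues run of 'a', length=2
  Position 5 ('a'): continues run of 'a', length=3
  Position 6 ('c'): new char, reset run to 1
  Position 7 ('c'): continues run of 'c', length=2
  Position 8 ('c'): continues run of 'c', length=3
  Position 9 ('a'): new char, reset run to 1
Longest run: 'a' with length 3

3


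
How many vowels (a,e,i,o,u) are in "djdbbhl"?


Input: djdbbhl
Checking each character:
  'd' at position 0: consonant
  'j' at position 1: consonant
  'd' at position 2: consonant
  'b' at position 3: consonant
  'b' at position 4: consonant
  'h' at position 5: consonant
  'l' at position 6: consonant
Total vowels: 0

0


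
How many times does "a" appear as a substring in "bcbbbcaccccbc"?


Searching for "a" in "bcbbbcaccccbc"
Scanning each position:
  Position 0: "b" => no
  Position 1: "c" => no
  Position 2: "b" => no
  Position 3: "b" => no
  Position 4: "b" => no
  Position 5: "c" => no
  Position 6: "a" => MATCH
  Position 7: "c" => no
  Position 8: "c" => no
  Position 9: "c" => no
  Position 10: "c" => no
  Position 11: "b" => no
  Position 12: "c" => no
Total occurrences: 1

1


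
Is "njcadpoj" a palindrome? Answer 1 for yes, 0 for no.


Input: njcadpoj
Reversed: jopdacjn
  Compare pos 0 ('n') with pos 7 ('j'): MISMATCH
  Compare pos 1 ('j') with pos 6 ('o'): MISMATCH
  Compare pos 2 ('c') with pos 5 ('p'): MISMATCH
  Compare pos 3 ('a') with pos 4 ('d'): MISMATCH
Result: not a palindrome

0


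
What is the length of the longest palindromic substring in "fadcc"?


Input: "fadcc"
Checking substrings for palindromes:
  [3:5] "cc" (len 2) => palindrome
Longest palindromic substring: "cc" with length 2

2


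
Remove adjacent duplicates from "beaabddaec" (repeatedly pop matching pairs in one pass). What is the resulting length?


Input: beaabddaec
Stack-based adjacent duplicate removal:
  Read 'b': push. Stack: b
  Read 'e': push. Stack: be
  Read 'a': push. Stack: bea
  Read 'a': matches stack top 'a' => pop. Stack: be
  Read 'b': push. Stack: beb
  Read 'd': push. Stack: bebd
  Read 'd': matches stack top 'd' => pop. Stack: beb
  Read 'a': push. Stack: beba
  Read 'e': push. Stack: bebae
  Read 'c': push. Stack: bebaec
Final stack: "bebaec" (length 6)

6


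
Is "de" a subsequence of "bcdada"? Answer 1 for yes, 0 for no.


Check if "de" is a subsequence of "bcdada"
Greedy scan:
  Position 0 ('b'): no match needed
  Position 1 ('c'): no match needed
  Position 2 ('d'): matches sub[0] = 'd'
  Position 3 ('a'): no match needed
  Position 4 ('d'): no match needed
  Position 5 ('a'): no match needed
Only matched 1/2 characters => not a subsequence

0


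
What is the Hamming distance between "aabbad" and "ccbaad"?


Comparing "aabbad" and "ccbaad" position by position:
  Position 0: 'a' vs 'c' => differ
  Position 1: 'a' vs 'c' => differ
  Position 2: 'b' vs 'b' => same
  Position 3: 'b' vs 'a' => differ
  Position 4: 'a' vs 'a' => same
  Position 5: 'd' vs 'd' => same
Total differences (Hamming distance): 3

3


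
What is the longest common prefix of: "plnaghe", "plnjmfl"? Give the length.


Words: plnaghe, plnjmfl
  Position 0: all 'p' => match
  Position 1: all 'l' => match
  Position 2: all 'n' => match
  Position 3: ('a', 'j') => mismatch, stop
LCP = "pln" (length 3)

3


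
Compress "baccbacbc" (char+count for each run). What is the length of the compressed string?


Input: baccbacbc
Runs:
  'b' x 1 => "b1"
  'a' x 1 => "a1"
  'c' x 2 => "c2"
  'b' x 1 => "b1"
  'a' x 1 => "a1"
  'c' x 1 => "c1"
  'b' x 1 => "b1"
  'c' x 1 => "c1"
Compressed: "b1a1c2b1a1c1b1c1"
Compressed length: 16

16


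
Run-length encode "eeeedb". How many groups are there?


Input: eeeedb
Scanning for consecutive runs:
  Group 1: 'e' x 4 (positions 0-3)
  Group 2: 'd' x 1 (positions 4-4)
  Group 3: 'b' x 1 (positions 5-5)
Total groups: 3

3


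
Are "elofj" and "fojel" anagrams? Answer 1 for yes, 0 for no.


Strings: "elofj", "fojel"
Sorted first:  efjlo
Sorted second: efjlo
Sorted forms match => anagrams

1


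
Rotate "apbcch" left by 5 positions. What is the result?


Input: "apbcch", rotate left by 5
First 5 characters: "apbcc"
Remaining characters: "h"
Concatenate remaining + first: "h" + "apbcc" = "hapbcc"

hapbcc


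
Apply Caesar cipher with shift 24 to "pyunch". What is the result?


Caesar cipher: shift "pyunch" by 24
  'p' (pos 15) + 24 = pos 13 = 'n'
  'y' (pos 24) + 24 = pos 22 = 'w'
  'u' (pos 20) + 24 = pos 18 = 's'
  'n' (pos 13) + 24 = pos 11 = 'l'
  'c' (pos 2) + 24 = pos 0 = 'a'
  'h' (pos 7) + 24 = pos 5 = 'f'
Result: nwslaf

nwslaf


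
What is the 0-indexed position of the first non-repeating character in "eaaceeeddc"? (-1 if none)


Input: eaaceeeddc
Character frequencies:
  'a': 2
  'c': 2
  'd': 2
  'e': 4
Scanning left to right for freq == 1:
  Position 0 ('e'): freq=4, skip
  Position 1 ('a'): freq=2, skip
  Position 2 ('a'): freq=2, skip
  Position 3 ('c'): freq=2, skip
  Position 4 ('e'): freq=4, skip
  Position 5 ('e'): freq=4, skip
  Position 6 ('e'): freq=4, skip
  Position 7 ('d'): freq=2, skip
  Position 8 ('d'): freq=2, skip
  Position 9 ('c'): freq=2, skip
  No unique character found => answer = -1

-1


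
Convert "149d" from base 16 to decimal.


Input: "149d" in base 16
Positional expansion:
  Digit '1' (value 1) x 16^3 = 4096
  Digit '4' (value 4) x 16^2 = 1024
  Digit '9' (value 9) x 16^1 = 144
  Digit 'd' (value 13) x 16^0 = 13
Sum = 5277

5277


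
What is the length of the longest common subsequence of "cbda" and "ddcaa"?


LCS of "cbda" and "ddcaa"
DP table:
           d    d    c    a    a
      0    0    0    0    0    0
  c   0    0    0    1    1    1
  b   0    0    0    1    1    1
  d   0    1    1    1    1    1
  a   0    1    1    1    2    2
LCS length = dp[4][5] = 2

2


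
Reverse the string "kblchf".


Input: kblchf
Reading characters right to left:
  Position 5: 'f'
  Position 4: 'h'
  Position 3: 'c'
  Position 2: 'l'
  Position 1: 'b'
  Position 0: 'k'
Reversed: fhclbk

fhclbk


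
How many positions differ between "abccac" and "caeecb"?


Comparing "abccac" and "caeecb" position by position:
  Position 0: 'a' vs 'c' => DIFFER
  Position 1: 'b' vs 'a' => DIFFER
  Position 2: 'c' vs 'e' => DIFFER
  Position 3: 'c' vs 'e' => DIFFER
  Position 4: 'a' vs 'c' => DIFFER
  Position 5: 'c' vs 'b' => DIFFER
Positions that differ: 6

6


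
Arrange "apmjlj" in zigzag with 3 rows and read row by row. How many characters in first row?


Zigzag "apmjlj" into 3 rows:
Placing characters:
  'a' => row 0
  'p' => row 1
  'm' => row 2
  'j' => row 1
  'l' => row 0
  'j' => row 1
Rows:
  Row 0: "al"
  Row 1: "pjj"
  Row 2: "m"
First row length: 2

2


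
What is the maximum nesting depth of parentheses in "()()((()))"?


Input: "()()((()))"
Tracking depth:
  Position 0 '(': depth becomes 1
  Position 1 ')': depth becomes 0
  Position 2 '(': depth becomes 1
  Position 3 ')': depth becomes 0
  Position 4 '(': depth becomes 1
  Position 5 '(': depth becomes 2
  Position 6 '(': depth becomes 3
  Position 7 ')': depth becomes 2
  Position 8 ')': depth becomes 1
  Position 9 ')': depth becomes 0
Maximum depth reached: 3

3


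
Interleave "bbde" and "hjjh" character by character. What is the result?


Interleaving "bbde" and "hjjh":
  Position 0: 'b' from first, 'h' from second => "bh"
  Position 1: 'b' from first, 'j' from second => "bj"
  Position 2: 'd' from first, 'j' from second => "dj"
  Position 3: 'e' from first, 'h' from second => "eh"
Result: bhbjdjeh

bhbjdjeh


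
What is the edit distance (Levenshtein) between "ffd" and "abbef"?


Computing edit distance: "ffd" -> "abbef"
DP table:
           a    b    b    e    f
      0    1    2    3    4    5
  f   1    1    2    3    4    4
  f   2    2    2    3    4    4
  d   3    3    3    3    4    5
Edit distance = dp[3][5] = 5

5


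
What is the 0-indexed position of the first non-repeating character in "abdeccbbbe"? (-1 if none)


Input: abdeccbbbe
Character frequencies:
  'a': 1
  'b': 4
  'c': 2
  'd': 1
  'e': 2
Scanning left to right for freq == 1:
  Position 0 ('a'): unique! => answer = 0

0


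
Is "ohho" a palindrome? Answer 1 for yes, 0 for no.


Input: ohho
Reversed: ohho
  Compare pos 0 ('o') with pos 3 ('o'): match
  Compare pos 1 ('h') with pos 2 ('h'): match
Result: palindrome

1


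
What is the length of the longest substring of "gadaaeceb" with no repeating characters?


Input: "gadaaeceb"
Sliding window (track last position of each char):
  Position 0 ('g'): window [0,0] length 1 -- new best
  Position 1 ('a'): window [0,1] length 2 -- new best
  Position 2 ('d'): window [0,2] length 3 -- new best
  Position 3 ('a'): repeat (last at 1), move window start to 2
  Position 3 ('a'): window [2,3] length 2
  Position 4 ('a'): repeat (last at 3), move window start to 4
  Position 4 ('a'): window [4,4] length 1
  Position 5 ('e'): window [4,5] length 2
  Position 6 ('c'): window [4,6] length 3
  Position 7 ('e'): repeat (last at 5), move window start to 6
  Position 7 ('e'): window [6,7] length 2
  Position 8 ('b'): window [6,8] length 3
Longest substring with no repeats: "gad" with length 3

3


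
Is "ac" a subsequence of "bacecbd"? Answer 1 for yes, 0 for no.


Check if "ac" is a subsequence of "bacecbd"
Greedy scan:
  Position 0 ('b'): no match needed
  Position 1 ('a'): matches sub[0] = 'a'
  Position 2 ('c'): matches sub[1] = 'c'
  Position 3 ('e'): no match needed
  Position 4 ('c'): no match needed
  Position 5 ('b'): no match needed
  Position 6 ('d'): no match needed
All 2 characters matched => is a subsequence

1


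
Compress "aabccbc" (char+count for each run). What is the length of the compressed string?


Input: aabccbc
Runs:
  'a' x 2 => "a2"
  'b' x 1 => "b1"
  'c' x 2 => "c2"
  'b' x 1 => "b1"
  'c' x 1 => "c1"
Compressed: "a2b1c2b1c1"
Compressed length: 10

10


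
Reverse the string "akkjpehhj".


Input: akkjpehhj
Reading characters right to left:
  Position 8: 'j'
  Position 7: 'h'
  Position 6: 'h'
  Position 5: 'e'
  Position 4: 'p'
  Position 3: 'j'
  Position 2: 'k'
  Position 1: 'k'
  Position 0: 'a'
Reversed: jhhepjkka

jhhepjkka


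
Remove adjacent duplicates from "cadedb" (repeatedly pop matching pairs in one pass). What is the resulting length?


Input: cadedb
Stack-based adjacent duplicate removal:
  Read 'c': push. Stack: c
  Read 'a': push. Stack: ca
  Read 'd': push. Stack: cad
  Read 'e': push. Stack: cade
  Read 'd': push. Stack: caded
  Read 'b': push. Stack: cadedb
Final stack: "cadedb" (length 6)

6


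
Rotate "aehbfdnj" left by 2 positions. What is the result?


Input: "aehbfdnj", rotate left by 2
First 2 characters: "ae"
Remaining characters: "hbfdnj"
Concatenate remaining + first: "hbfdnj" + "ae" = "hbfdnjae"

hbfdnjae


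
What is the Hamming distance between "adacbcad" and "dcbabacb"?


Comparing "adacbcad" and "dcbabacb" position by position:
  Position 0: 'a' vs 'd' => differ
  Position 1: 'd' vs 'c' => differ
  Position 2: 'a' vs 'b' => differ
  Position 3: 'c' vs 'a' => differ
  Position 4: 'b' vs 'b' => same
  Position 5: 'c' vs 'a' => differ
  Position 6: 'a' vs 'c' => differ
  Position 7: 'd' vs 'b' => differ
Total differences (Hamming distance): 7

7


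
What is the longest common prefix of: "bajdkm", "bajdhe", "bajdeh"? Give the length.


Words: bajdkm, bajdhe, bajdeh
  Position 0: all 'b' => match
  Position 1: all 'a' => match
  Position 2: all 'j' => match
  Position 3: all 'd' => match
  Position 4: ('k', 'h', 'e') => mismatch, stop
LCP = "bajd" (length 4)

4


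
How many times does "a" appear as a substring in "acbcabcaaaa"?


Searching for "a" in "acbcabcaaaa"
Scanning each position:
  Position 0: "a" => MATCH
  Position 1: "c" => no
  Position 2: "b" => no
  Position 3: "c" => no
  Position 4: "a" => MATCH
  Position 5: "b" => no
  Position 6: "c" => no
  Position 7: "a" => MATCH
  Position 8: "a" => MATCH
  Position 9: "a" => MATCH
  Position 10: "a" => MATCH
Total occurrences: 6

6


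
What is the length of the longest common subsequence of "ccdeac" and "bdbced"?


LCS of "ccdeac" and "bdbced"
DP table:
           b    d    b    c    e    d
      0    0    0    0    0    0    0
  c   0    0    0    0    1    1    1
  c   0    0    0    0    1    1    1
  d   0    0    1    1    1    1    2
  e   0    0    1    1    1    2    2
  a   0    0    1    1    1    2    2
  c   0    0    1    1    2    2    2
LCS length = dp[6][6] = 2

2


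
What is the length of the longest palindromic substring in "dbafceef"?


Input: "dbafceef"
Checking substrings for palindromes:
  [5:7] "ee" (len 2) => palindrome
Longest palindromic substring: "ee" with length 2

2


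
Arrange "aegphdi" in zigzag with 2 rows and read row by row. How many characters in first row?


Zigzag "aegphdi" into 2 rows:
Placing characters:
  'a' => row 0
  'e' => row 1
  'g' => row 0
  'p' => row 1
  'h' => row 0
  'd' => row 1
  'i' => row 0
Rows:
  Row 0: "aghi"
  Row 1: "epd"
First row length: 4

4


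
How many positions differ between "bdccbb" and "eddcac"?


Comparing "bdccbb" and "eddcac" position by position:
  Position 0: 'b' vs 'e' => DIFFER
  Position 1: 'd' vs 'd' => same
  Position 2: 'c' vs 'd' => DIFFER
  Position 3: 'c' vs 'c' => same
  Position 4: 'b' vs 'a' => DIFFER
  Position 5: 'b' vs 'c' => DIFFER
Positions that differ: 4

4


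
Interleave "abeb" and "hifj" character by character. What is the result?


Interleaving "abeb" and "hifj":
  Position 0: 'a' from first, 'h' from second => "ah"
  Position 1: 'b' from first, 'i' from second => "bi"
  Position 2: 'e' from first, 'f' from second => "ef"
  Position 3: 'b' from first, 'j' from second => "bj"
Result: ahbiefbj

ahbiefbj


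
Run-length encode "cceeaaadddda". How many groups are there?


Input: cceeaaadddda
Scanning for consecutive runs:
  Group 1: 'c' x 2 (positions 0-1)
  Group 2: 'e' x 2 (positions 2-3)
  Group 3: 'a' x 3 (positions 4-6)
  Group 4: 'd' x 4 (positions 7-10)
  Group 5: 'a' x 1 (positions 11-11)
Total groups: 5

5


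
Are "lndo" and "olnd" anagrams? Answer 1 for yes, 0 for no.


Strings: "lndo", "olnd"
Sorted first:  dlno
Sorted second: dlno
Sorted forms match => anagrams

1


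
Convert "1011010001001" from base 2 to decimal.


Input: "1011010001001" in base 2
Positional expansion:
  Digit '1' (value 1) x 2^12 = 4096
  Digit '0' (value 0) x 2^11 = 0
  Digit '1' (value 1) x 2^10 = 1024
  Digit '1' (value 1) x 2^9 = 512
  Digit '0' (value 0) x 2^8 = 0
  Digit '1' (value 1) x 2^7 = 128
  Digit '0' (value 0) x 2^6 = 0
  Digit '0' (value 0) x 2^5 = 0
  Digit '0' (value 0) x 2^4 = 0
  Digit '1' (value 1) x 2^3 = 8
  Digit '0' (value 0) x 2^2 = 0
  Digit '0' (value 0) x 2^1 = 0
  Digit '1' (value 1) x 2^0 = 1
Sum = 5769

5769


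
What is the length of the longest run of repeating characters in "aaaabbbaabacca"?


Input: "aaaabbbaabacca"
Scanning for longest run:
  Position 1 ('a'): continues run of 'a', length=2
  Position 2 ('a'): continues run of 'a', length=3
  Position 3 ('a'): continues run of 'a', length=4
  Position 4 ('b'): new char, reset run to 1
  Position 5 ('b'): continues run of 'b', length=2
  Position 6 ('b'): continues run of 'b', length=3
  Position 7 ('a'): new char, reset run to 1
  Position 8 ('a'): continues run of 'a', length=2
  Position 9 ('b'): new char, reset run to 1
  Position 10 ('a'): new char, reset run to 1
  Position 11 ('c'): new char, reset run to 1
  Position 12 ('c'): continues run of 'c', length=2
  Position 13 ('a'): new char, reset run to 1
Longest run: 'a' with length 4

4


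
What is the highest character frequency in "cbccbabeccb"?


Input: cbccbabeccb
Character counts:
  'a': 1
  'b': 4
  'c': 5
  'e': 1
Maximum frequency: 5

5


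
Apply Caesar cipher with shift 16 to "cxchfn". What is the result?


Caesar cipher: shift "cxchfn" by 16
  'c' (pos 2) + 16 = pos 18 = 's'
  'x' (pos 23) + 16 = pos 13 = 'n'
  'c' (pos 2) + 16 = pos 18 = 's'
  'h' (pos 7) + 16 = pos 23 = 'x'
  'f' (pos 5) + 16 = pos 21 = 'v'
  'n' (pos 13) + 16 = pos 3 = 'd'
Result: snsxvd

snsxvd


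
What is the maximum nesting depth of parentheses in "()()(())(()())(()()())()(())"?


Input: "()()(())(()())(()()())()(())"
Tracking depth:
  Position 0 '(': depth becomes 1
  Position 1 ')': depth becomes 0
  Position 2 '(': depth becomes 1
  Position 3 ')': depth becomes 0
  Position 4 '(': depth becomes 1
  Position 5 '(': depth becomes 2
  Position 6 ')': depth becomes 1
  Position 7 ')': depth becomes 0
  Position 8 '(': depth becomes 1
  Position 9 '(': depth becomes 2
  Position 10 ')': depth becomes 1
  Position 11 '(': depth becomes 2
  Position 12 ')': depth becomes 1
  Position 13 ')': depth becomes 0
  Position 14 '(': depth becomes 1
  Position 15 '(': depth becomes 2
  Position 16 ')': depth becomes 1
  Position 17 '(': depth becomes 2
  Position 18 ')': depth becomes 1
  Position 19 '(': depth becomes 2
  Position 20 ')': depth becomes 1
  Position 21 ')': depth becomes 0
  Position 22 '(': depth becomes 1
  Position 23 ')': depth becomes 0
  Position 24 '(': depth becomes 1
  Position 25 '(': depth becomes 2
  Position 26 ')': depth becomes 1
  Position 27 ')': depth becomes 0
Maximum depth reached: 2

2


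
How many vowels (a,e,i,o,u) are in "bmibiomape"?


Input: bmibiomape
Checking each character:
  'b' at position 0: consonant
  'm' at position 1: consonant
  'i' at position 2: vowel (running total: 1)
  'b' at position 3: consonant
  'i' at position 4: vowel (running total: 2)
  'o' at position 5: vowel (running total: 3)
  'm' at position 6: consonant
  'a' at position 7: vowel (running total: 4)
  'p' at position 8: consonant
  'e' at position 9: vowel (running total: 5)
Total vowels: 5

5


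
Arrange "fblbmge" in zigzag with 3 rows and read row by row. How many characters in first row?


Zigzag "fblbmge" into 3 rows:
Placing characters:
  'f' => row 0
  'b' => row 1
  'l' => row 2
  'b' => row 1
  'm' => row 0
  'g' => row 1
  'e' => row 2
Rows:
  Row 0: "fm"
  Row 1: "bbg"
  Row 2: "le"
First row length: 2

2


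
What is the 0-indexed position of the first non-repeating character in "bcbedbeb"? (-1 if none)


Input: bcbedbeb
Character frequencies:
  'b': 4
  'c': 1
  'd': 1
  'e': 2
Scanning left to right for freq == 1:
  Position 0 ('b'): freq=4, skip
  Position 1 ('c'): unique! => answer = 1

1


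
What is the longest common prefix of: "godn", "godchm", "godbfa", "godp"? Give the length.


Words: godn, godchm, godbfa, godp
  Position 0: all 'g' => match
  Position 1: all 'o' => match
  Position 2: all 'd' => match
  Position 3: ('n', 'c', 'b', 'p') => mismatch, stop
LCP = "god" (length 3)

3


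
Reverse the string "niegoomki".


Input: niegoomki
Reading characters right to left:
  Position 8: 'i'
  Position 7: 'k'
  Position 6: 'm'
  Position 5: 'o'
  Position 4: 'o'
  Position 3: 'g'
  Position 2: 'e'
  Position 1: 'i'
  Position 0: 'n'
Reversed: ikmoogein

ikmoogein


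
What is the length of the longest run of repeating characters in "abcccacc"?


Input: "abcccacc"
Scanning for longest run:
  Position 1 ('b'): new char, reset run to 1
  Position 2 ('c'): new char, reset run to 1
  Position 3 ('c'): continues run of 'c', length=2
  Position 4 ('c'): continues run of 'c', length=3
  Position 5 ('a'): new char, reset run to 1
  Position 6 ('c'): new char, reset run to 1
  Position 7 ('c'): continues run of 'c', length=2
Longest run: 'c' with length 3

3


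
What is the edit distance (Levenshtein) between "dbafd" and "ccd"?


Computing edit distance: "dbafd" -> "ccd"
DP table:
           c    c    d
      0    1    2    3
  d   1    1    2    2
  b   2    2    2    3
  a   3    3    3    3
  f   4    4    4    4
  d   5    5    5    4
Edit distance = dp[5][3] = 4

4


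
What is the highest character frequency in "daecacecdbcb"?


Input: daecacecdbcb
Character counts:
  'a': 2
  'b': 2
  'c': 4
  'd': 2
  'e': 2
Maximum frequency: 4

4


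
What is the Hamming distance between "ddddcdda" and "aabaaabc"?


Comparing "ddddcdda" and "aabaaabc" position by position:
  Position 0: 'd' vs 'a' => differ
  Position 1: 'd' vs 'a' => differ
  Position 2: 'd' vs 'b' => differ
  Position 3: 'd' vs 'a' => differ
  Position 4: 'c' vs 'a' => differ
  Position 5: 'd' vs 'a' => differ
  Position 6: 'd' vs 'b' => differ
  Position 7: 'a' vs 'c' => differ
Total differences (Hamming distance): 8

8


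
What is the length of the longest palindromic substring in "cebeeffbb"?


Input: "cebeeffbb"
Checking substrings for palindromes:
  [1:4] "ebe" (len 3) => palindrome
  [3:5] "ee" (len 2) => palindrome
  [5:7] "ff" (len 2) => palindrome
  [7:9] "bb" (len 2) => palindrome
Longest palindromic substring: "ebe" with length 3

3


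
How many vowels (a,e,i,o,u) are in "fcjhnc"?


Input: fcjhnc
Checking each character:
  'f' at position 0: consonant
  'c' at position 1: consonant
  'j' at position 2: consonant
  'h' at position 3: consonant
  'n' at position 4: consonant
  'c' at position 5: consonant
Total vowels: 0

0


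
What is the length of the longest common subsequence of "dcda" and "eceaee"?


LCS of "dcda" and "eceaee"
DP table:
           e    c    e    a    e    e
      0    0    0    0    0    0    0
  d   0    0    0    0    0    0    0
  c   0    0    1    1    1    1    1
  d   0    0    1    1    1    1    1
  a   0    0    1    1    2    2    2
LCS length = dp[4][6] = 2

2


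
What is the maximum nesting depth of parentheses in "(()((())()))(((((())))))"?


Input: "(()((())()))(((((())))))"
Tracking depth:
  Position 0 '(': depth becomes 1
  Position 1 '(': depth becomes 2
  Position 2 ')': depth becomes 1
  Position 3 '(': depth becomes 2
  Position 4 '(': depth becomes 3
  Position 5 '(': depth becomes 4
  Position 6 ')': depth becomes 3
  Position 7 ')': depth becomes 2
  Position 8 '(': depth becomes 3
  Position 9 ')': depth becomes 2
  Position 10 ')': depth becomes 1
  Position 11 ')': depth becomes 0
  Position 12 '(': depth becomes 1
  Position 13 '(': depth becomes 2
  Position 14 '(': depth becomes 3
  Position 15 '(': depth becomes 4
  Position 16 '(': depth becomes 5
  Position 17 '(': depth becomes 6
  Position 18 ')': depth becomes 5
  Position 19 ')': depth becomes 4
  Position 20 ')': depth becomes 3
  Position 21 ')': depth becomes 2
  Position 22 ')': depth becomes 1
  Position 23 ')': depth becomes 0
Maximum depth reached: 6

6


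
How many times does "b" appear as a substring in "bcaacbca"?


Searching for "b" in "bcaacbca"
Scanning each position:
  Position 0: "b" => MATCH
  Position 1: "c" => no
  Position 2: "a" => no
  Position 3: "a" => no
  Position 4: "c" => no
  Position 5: "b" => MATCH
  Position 6: "c" => no
  Position 7: "a" => no
Total occurrences: 2

2


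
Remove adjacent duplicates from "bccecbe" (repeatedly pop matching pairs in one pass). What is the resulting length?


Input: bccecbe
Stack-based adjacent duplicate removal:
  Read 'b': push. Stack: b
  Read 'c': push. Stack: bc
  Read 'c': matches stack top 'c' => pop. Stack: b
  Read 'e': push. Stack: be
  Read 'c': push. Stack: bec
  Read 'b': push. Stack: becb
  Read 'e': push. Stack: becbe
Final stack: "becbe" (length 5)

5


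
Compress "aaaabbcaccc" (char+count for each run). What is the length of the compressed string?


Input: aaaabbcaccc
Runs:
  'a' x 4 => "a4"
  'b' x 2 => "b2"
  'c' x 1 => "c1"
  'a' x 1 => "a1"
  'c' x 3 => "c3"
Compressed: "a4b2c1a1c3"
Compressed length: 10

10


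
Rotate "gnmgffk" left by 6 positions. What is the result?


Input: "gnmgffk", rotate left by 6
First 6 characters: "gnmgff"
Remaining characters: "k"
Concatenate remaining + first: "k" + "gnmgff" = "kgnmgff"

kgnmgff


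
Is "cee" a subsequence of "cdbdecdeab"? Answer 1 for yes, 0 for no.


Check if "cee" is a subsequence of "cdbdecdeab"
Greedy scan:
  Position 0 ('c'): matches sub[0] = 'c'
  Position 1 ('d'): no match needed
  Position 2 ('b'): no match needed
  Position 3 ('d'): no match needed
  Position 4 ('e'): matches sub[1] = 'e'
  Position 5 ('c'): no match needed
  Position 6 ('d'): no match needed
  Position 7 ('e'): matches sub[2] = 'e'
  Position 8 ('a'): no match needed
  Position 9 ('b'): no match needed
All 3 characters matched => is a subsequence

1


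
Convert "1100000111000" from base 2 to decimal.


Input: "1100000111000" in base 2
Positional expansion:
  Digit '1' (value 1) x 2^12 = 4096
  Digit '1' (value 1) x 2^11 = 2048
  Digit '0' (value 0) x 2^10 = 0
  Digit '0' (value 0) x 2^9 = 0
  Digit '0' (value 0) x 2^8 = 0
  Digit '0' (value 0) x 2^7 = 0
  Digit '0' (value 0) x 2^6 = 0
  Digit '1' (value 1) x 2^5 = 32
  Digit '1' (value 1) x 2^4 = 16
  Digit '1' (value 1) x 2^3 = 8
  Digit '0' (value 0) x 2^2 = 0
  Digit '0' (value 0) x 2^1 = 0
  Digit '0' (value 0) x 2^0 = 0
Sum = 6200

6200


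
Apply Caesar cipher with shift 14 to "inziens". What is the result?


Caesar cipher: shift "inziens" by 14
  'i' (pos 8) + 14 = pos 22 = 'w'
  'n' (pos 13) + 14 = pos 1 = 'b'
  'z' (pos 25) + 14 = pos 13 = 'n'
  'i' (pos 8) + 14 = pos 22 = 'w'
  'e' (pos 4) + 14 = pos 18 = 's'
  'n' (pos 13) + 14 = pos 1 = 'b'
  's' (pos 18) + 14 = pos 6 = 'g'
Result: wbnwsbg

wbnwsbg


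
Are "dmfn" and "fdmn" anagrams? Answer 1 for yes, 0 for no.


Strings: "dmfn", "fdmn"
Sorted first:  dfmn
Sorted second: dfmn
Sorted forms match => anagrams

1


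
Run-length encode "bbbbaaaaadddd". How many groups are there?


Input: bbbbaaaaadddd
Scanning for consecutive runs:
  Group 1: 'b' x 4 (positions 0-3)
  Group 2: 'a' x 5 (positions 4-8)
  Group 3: 'd' x 4 (positions 9-12)
Total groups: 3

3


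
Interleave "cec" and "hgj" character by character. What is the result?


Interleaving "cec" and "hgj":
  Position 0: 'c' from first, 'h' from second => "ch"
  Position 1: 'e' from first, 'g' from second => "eg"
  Position 2: 'c' from first, 'j' from second => "cj"
Result: chegcj

chegcj


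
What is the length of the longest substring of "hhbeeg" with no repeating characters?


Input: "hhbeeg"
Sliding window (track last position of each char):
  Position 0 ('h'): window [0,0] length 1 -- new best
  Position 1 ('h'): repeat (last at 0), move window start to 1
  Position 1 ('h'): window [1,1] length 1
  Position 2 ('b'): window [1,2] length 2 -- new best
  Position 3 ('e'): window [1,3] length 3 -- new best
  Position 4 ('e'): repeat (last at 3), move window start to 4
  Position 4 ('e'): window [4,4] length 1
  Position 5 ('g'): window [4,5] length 2
Longest substring with no repeats: "hbe" with length 3

3


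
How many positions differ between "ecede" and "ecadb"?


Comparing "ecede" and "ecadb" position by position:
  Position 0: 'e' vs 'e' => same
  Position 1: 'c' vs 'c' => same
  Position 2: 'e' vs 'a' => DIFFER
  Position 3: 'd' vs 'd' => same
  Position 4: 'e' vs 'b' => DIFFER
Positions that differ: 2

2


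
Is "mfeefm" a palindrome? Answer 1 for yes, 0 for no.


Input: mfeefm
Reversed: mfeefm
  Compare pos 0 ('m') with pos 5 ('m'): match
  Compare pos 1 ('f') with pos 4 ('f'): match
  Compare pos 2 ('e') with pos 3 ('e'): match
Result: palindrome

1


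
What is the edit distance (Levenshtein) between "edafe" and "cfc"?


Computing edit distance: "edafe" -> "cfc"
DP table:
           c    f    c
      0    1    2    3
  e   1    1    2    3
  d   2    2    2    3
  a   3    3    3    3
  f   4    4    3    4
  e   5    5    4    4
Edit distance = dp[5][3] = 4

4


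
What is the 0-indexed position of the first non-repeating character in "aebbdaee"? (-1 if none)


Input: aebbdaee
Character frequencies:
  'a': 2
  'b': 2
  'd': 1
  'e': 3
Scanning left to right for freq == 1:
  Position 0 ('a'): freq=2, skip
  Position 1 ('e'): freq=3, skip
  Position 2 ('b'): freq=2, skip
  Position 3 ('b'): freq=2, skip
  Position 4 ('d'): unique! => answer = 4

4


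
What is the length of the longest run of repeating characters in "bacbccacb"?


Input: "bacbccacb"
Scanning for longest run:
  Position 1 ('a'): new char, reset run to 1
  Position 2 ('c'): new char, reset run to 1
  Position 3 ('b'): new char, reset run to 1
  Position 4 ('c'): new char, reset run to 1
  Position 5 ('c'): continues run of 'c', length=2
  Position 6 ('a'): new char, reset run to 1
  Position 7 ('c'): new char, reset run to 1
  Position 8 ('b'): new char, reset run to 1
Longest run: 'c' with length 2

2


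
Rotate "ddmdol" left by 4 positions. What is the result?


Input: "ddmdol", rotate left by 4
First 4 characters: "ddmd"
Remaining characters: "ol"
Concatenate remaining + first: "ol" + "ddmd" = "olddmd"

olddmd


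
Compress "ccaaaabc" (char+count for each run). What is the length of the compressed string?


Input: ccaaaabc
Runs:
  'c' x 2 => "c2"
  'a' x 4 => "a4"
  'b' x 1 => "b1"
  'c' x 1 => "c1"
Compressed: "c2a4b1c1"
Compressed length: 8

8


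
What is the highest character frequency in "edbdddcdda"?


Input: edbdddcdda
Character counts:
  'a': 1
  'b': 1
  'c': 1
  'd': 6
  'e': 1
Maximum frequency: 6

6


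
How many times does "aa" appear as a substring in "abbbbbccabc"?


Searching for "aa" in "abbbbbccabc"
Scanning each position:
  Position 0: "ab" => no
  Position 1: "bb" => no
  Position 2: "bb" => no
  Position 3: "bb" => no
  Position 4: "bb" => no
  Position 5: "bc" => no
  Position 6: "cc" => no
  Position 7: "ca" => no
  Position 8: "ab" => no
  Position 9: "bc" => no
Total occurrences: 0

0


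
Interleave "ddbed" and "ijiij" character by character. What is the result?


Interleaving "ddbed" and "ijiij":
  Position 0: 'd' from first, 'i' from second => "di"
  Position 1: 'd' from first, 'j' from second => "dj"
  Position 2: 'b' from first, 'i' from second => "bi"
  Position 3: 'e' from first, 'i' from second => "ei"
  Position 4: 'd' from first, 'j' from second => "dj"
Result: didjbieidj

didjbieidj


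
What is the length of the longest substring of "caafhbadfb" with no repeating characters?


Input: "caafhbadfb"
Sliding window (track last position of each char):
  Position 0 ('c'): window [0,0] length 1 -- new best
  Position 1 ('a'): window [0,1] length 2 -- new best
  Position 2 ('a'): repeat (last at 1), move window start to 2
  Position 2 ('a'): window [2,2] length 1
  Position 3 ('f'): window [2,3] length 2
  Position 4 ('h'): window [2,4] length 3 -- new best
  Position 5 ('b'): window [2,5] length 4 -- new best
  Position 6 ('a'): repeat (last at 2), move window start to 3
  Position 6 ('a'): window [3,6] length 4
  Position 7 ('d'): window [3,7] length 5 -- new best
  Position 8 ('f'): repeat (last at 3), move window start to 4
  Position 8 ('f'): window [4,8] length 5
  Position 9 ('b'): repeat (last at 5), move window start to 6
  Position 9 ('b'): window [6,9] length 4
Longest substring with no repeats: "fhbad" with length 5

5


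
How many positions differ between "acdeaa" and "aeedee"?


Comparing "acdeaa" and "aeedee" position by position:
  Position 0: 'a' vs 'a' => same
  Position 1: 'c' vs 'e' => DIFFER
  Position 2: 'd' vs 'e' => DIFFER
  Position 3: 'e' vs 'd' => DIFFER
  Position 4: 'a' vs 'e' => DIFFER
  Position 5: 'a' vs 'e' => DIFFER
Positions that differ: 5

5


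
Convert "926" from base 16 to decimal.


Input: "926" in base 16
Positional expansion:
  Digit '9' (value 9) x 16^2 = 2304
  Digit '2' (value 2) x 16^1 = 32
  Digit '6' (value 6) x 16^0 = 6
Sum = 2342

2342


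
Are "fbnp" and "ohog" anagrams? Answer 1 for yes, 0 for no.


Strings: "fbnp", "ohog"
Sorted first:  bfnp
Sorted second: ghoo
Differ at position 0: 'b' vs 'g' => not anagrams

0


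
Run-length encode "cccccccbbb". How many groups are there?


Input: cccccccbbb
Scanning for consecutive runs:
  Group 1: 'c' x 7 (positions 0-6)
  Group 2: 'b' x 3 (positions 7-9)
Total groups: 2

2


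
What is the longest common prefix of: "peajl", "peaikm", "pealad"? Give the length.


Words: peajl, peaikm, pealad
  Position 0: all 'p' => match
  Position 1: all 'e' => match
  Position 2: all 'a' => match
  Position 3: ('j', 'i', 'l') => mismatch, stop
LCP = "pea" (length 3)

3


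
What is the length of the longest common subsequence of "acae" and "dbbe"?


LCS of "acae" and "dbbe"
DP table:
           d    b    b    e
      0    0    0    0    0
  a   0    0    0    0    0
  c   0    0    0    0    0
  a   0    0    0    0    0
  e   0    0    0    0    1
LCS length = dp[4][4] = 1

1


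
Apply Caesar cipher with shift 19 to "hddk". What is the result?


Caesar cipher: shift "hddk" by 19
  'h' (pos 7) + 19 = pos 0 = 'a'
  'd' (pos 3) + 19 = pos 22 = 'w'
  'd' (pos 3) + 19 = pos 22 = 'w'
  'k' (pos 10) + 19 = pos 3 = 'd'
Result: awwd

awwd


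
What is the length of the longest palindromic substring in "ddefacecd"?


Input: "ddefacecd"
Checking substrings for palindromes:
  [5:8] "cec" (len 3) => palindrome
  [0:2] "dd" (len 2) => palindrome
Longest palindromic substring: "cec" with length 3

3


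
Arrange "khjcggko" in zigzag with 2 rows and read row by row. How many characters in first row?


Zigzag "khjcggko" into 2 rows:
Placing characters:
  'k' => row 0
  'h' => row 1
  'j' => row 0
  'c' => row 1
  'g' => row 0
  'g' => row 1
  'k' => row 0
  'o' => row 1
Rows:
  Row 0: "kjgk"
  Row 1: "hcgo"
First row length: 4

4


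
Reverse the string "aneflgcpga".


Input: aneflgcpga
Reading characters right to left:
  Position 9: 'a'
  Position 8: 'g'
  Position 7: 'p'
  Position 6: 'c'
  Position 5: 'g'
  Position 4: 'l'
  Position 3: 'f'
  Position 2: 'e'
  Position 1: 'n'
  Position 0: 'a'
Reversed: agpcglfena

agpcglfena


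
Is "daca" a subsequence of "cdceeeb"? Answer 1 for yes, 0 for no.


Check if "daca" is a subsequence of "cdceeeb"
Greedy scan:
  Position 0 ('c'): no match needed
  Position 1 ('d'): matches sub[0] = 'd'
  Position 2 ('c'): no match needed
  Position 3 ('e'): no match needed
  Position 4 ('e'): no match needed
  Position 5 ('e'): no match needed
  Position 6 ('b'): no match needed
Only matched 1/4 characters => not a subsequence

0


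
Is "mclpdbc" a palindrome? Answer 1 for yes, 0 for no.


Input: mclpdbc
Reversed: cbdplcm
  Compare pos 0 ('m') with pos 6 ('c'): MISMATCH
  Compare pos 1 ('c') with pos 5 ('b'): MISMATCH
  Compare pos 2 ('l') with pos 4 ('d'): MISMATCH
Result: not a palindrome

0


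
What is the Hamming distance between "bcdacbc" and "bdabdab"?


Comparing "bcdacbc" and "bdabdab" position by position:
  Position 0: 'b' vs 'b' => same
  Position 1: 'c' vs 'd' => differ
  Position 2: 'd' vs 'a' => differ
  Position 3: 'a' vs 'b' => differ
  Position 4: 'c' vs 'd' => differ
  Position 5: 'b' vs 'a' => differ
  Position 6: 'c' vs 'b' => differ
Total differences (Hamming distance): 6

6


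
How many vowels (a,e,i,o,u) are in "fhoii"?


Input: fhoii
Checking each character:
  'f' at position 0: consonant
  'h' at position 1: consonant
  'o' at position 2: vowel (running total: 1)
  'i' at position 3: vowel (running total: 2)
  'i' at position 4: vowel (running total: 3)
Total vowels: 3

3


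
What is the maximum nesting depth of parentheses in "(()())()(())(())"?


Input: "(()())()(())(())"
Tracking depth:
  Position 0 '(': depth becomes 1
  Position 1 '(': depth becomes 2
  Position 2 ')': depth becomes 1
  Position 3 '(': depth becomes 2
  Position 4 ')': depth becomes 1
  Position 5 ')': depth becomes 0
  Position 6 '(': depth becomes 1
  Position 7 ')': depth becomes 0
  Position 8 '(': depth becomes 1
  Position 9 '(': depth becomes 2
  Position 10 ')': depth becomes 1
  Position 11 ')': depth becomes 0
  Position 12 '(': depth becomes 1
  Position 13 '(': depth becomes 2
  Position 14 ')': depth becomes 1
  Position 15 ')': depth becomes 0
Maximum depth reached: 2

2


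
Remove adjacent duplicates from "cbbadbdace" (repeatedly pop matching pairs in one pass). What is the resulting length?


Input: cbbadbdace
Stack-based adjacent duplicate removal:
  Read 'c': push. Stack: c
  Read 'b': push. Stack: cb
  Read 'b': matches stack top 'b' => pop. Stack: c
  Read 'a': push. Stack: ca
  Read 'd': push. Stack: cad
  Read 'b': push. Stack: cadb
  Read 'd': push. Stack: cadbd
  Read 'a': push. Stack: cadbda
  Read 'c': push. Stack: cadbdac
  Read 'e': push. Stack: cadbdace
Final stack: "cadbdace" (length 8)

8


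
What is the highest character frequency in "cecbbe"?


Input: cecbbe
Character counts:
  'b': 2
  'c': 2
  'e': 2
Maximum frequency: 2

2


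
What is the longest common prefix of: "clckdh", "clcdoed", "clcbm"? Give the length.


Words: clckdh, clcdoed, clcbm
  Position 0: all 'c' => match
  Position 1: all 'l' => match
  Position 2: all 'c' => match
  Position 3: ('k', 'd', 'b') => mismatch, stop
LCP = "clc" (length 3)

3


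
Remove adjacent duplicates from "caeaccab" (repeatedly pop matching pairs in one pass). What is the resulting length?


Input: caeaccab
Stack-based adjacent duplicate removal:
  Read 'c': push. Stack: c
  Read 'a': push. Stack: ca
  Read 'e': push. Stack: cae
  Read 'a': push. Stack: caea
  Read 'c': push. Stack: caeac
  Read 'c': matches stack top 'c' => pop. Stack: caea
  Read 'a': matches stack top 'a' => pop. Stack: cae
  Read 'b': push. Stack: caeb
Final stack: "caeb" (length 4)

4


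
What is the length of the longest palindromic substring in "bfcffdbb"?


Input: "bfcffdbb"
Checking substrings for palindromes:
  [1:4] "fcf" (len 3) => palindrome
  [3:5] "ff" (len 2) => palindrome
  [6:8] "bb" (len 2) => palindrome
Longest palindromic substring: "fcf" with length 3

3


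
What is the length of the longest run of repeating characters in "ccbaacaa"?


Input: "ccbaacaa"
Scanning for longest run:
  Position 1 ('c'): continues run of 'c', length=2
  Position 2 ('b'): new char, reset run to 1
  Position 3 ('a'): new char, reset run to 1
  Position 4 ('a'): continues run of 'a', length=2
  Position 5 ('c'): new char, reset run to 1
  Position 6 ('a'): new char, reset run to 1
  Position 7 ('a'): continues run of 'a', length=2
Longest run: 'c' with length 2

2


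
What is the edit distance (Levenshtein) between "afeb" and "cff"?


Computing edit distance: "afeb" -> "cff"
DP table:
           c    f    f
      0    1    2    3
  a   1    1    2    3
  f   2    2    1    2
  e   3    3    2    2
  b   4    4    3    3
Edit distance = dp[4][3] = 3

3


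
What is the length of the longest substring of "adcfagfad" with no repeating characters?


Input: "adcfagfad"
Sliding window (track last position of each char):
  Position 0 ('a'): window [0,0] length 1 -- new best
  Position 1 ('d'): window [0,1] length 2 -- new best
  Position 2 ('c'): window [0,2] length 3 -- new best
  Position 3 ('f'): window [0,3] length 4 -- new best
  Position 4 ('a'): repeat (last at 0), move window start to 1
  Position 4 ('a'): window [1,4] length 4
  Position 5 ('g'): window [1,5] length 5 -- new best
  Position 6 ('f'): repeat (last at 3), move window start to 4
  Position 6 ('f'): window [4,6] length 3
  Position 7 ('a'): repeat (last at 4), move window start to 5
  Position 7 ('a'): window [5,7] length 3
  Position 8 ('d'): window [5,8] length 4
Longest substring with no repeats: "dcfag" with length 5

5


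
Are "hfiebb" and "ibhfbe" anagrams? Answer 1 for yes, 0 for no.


Strings: "hfiebb", "ibhfbe"
Sorted first:  bbefhi
Sorted second: bbefhi
Sorted forms match => anagrams

1


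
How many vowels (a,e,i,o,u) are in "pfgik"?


Input: pfgik
Checking each character:
  'p' at position 0: consonant
  'f' at position 1: consonant
  'g' at position 2: consonant
  'i' at position 3: vowel (running total: 1)
  'k' at position 4: consonant
Total vowels: 1

1


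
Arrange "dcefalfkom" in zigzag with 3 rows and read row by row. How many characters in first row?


Zigzag "dcefalfkom" into 3 rows:
Placing characters:
  'd' => row 0
  'c' => row 1
  'e' => row 2
  'f' => row 1
  'a' => row 0
  'l' => row 1
  'f' => row 2
  'k' => row 1
  'o' => row 0
  'm' => row 1
Rows:
  Row 0: "dao"
  Row 1: "cflkm"
  Row 2: "ef"
First row length: 3

3
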